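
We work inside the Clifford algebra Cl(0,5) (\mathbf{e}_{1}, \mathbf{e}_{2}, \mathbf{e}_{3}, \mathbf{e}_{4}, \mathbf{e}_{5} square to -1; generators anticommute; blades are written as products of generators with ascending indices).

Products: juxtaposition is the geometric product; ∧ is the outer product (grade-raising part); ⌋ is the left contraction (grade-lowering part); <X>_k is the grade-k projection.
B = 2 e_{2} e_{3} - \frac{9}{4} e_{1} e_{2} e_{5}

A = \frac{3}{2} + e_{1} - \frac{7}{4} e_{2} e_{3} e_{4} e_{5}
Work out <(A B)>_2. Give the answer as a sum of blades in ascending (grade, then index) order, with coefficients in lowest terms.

step 1: 3 e_{2} e_{3} + \frac{9}{4} e_{2} e_{5} + \frac{7}{2} e_{4} e_{5} + 2 e_{1} e_{2} e_{3} - \frac{27}{8} e_{1} e_{2} e_{5} - \frac{63}{16} e_{1} e_{3} e_{4}
step 2: 3 e_{2} e_{3} + \frac{9}{4} e_{2} e_{5} + \frac{7}{2} e_{4} e_{5}
Answer: 3 e_{2} e_{3} + \frac{9}{4} e_{2} e_{5} + \frac{7}{2} e_{4} e_{5}


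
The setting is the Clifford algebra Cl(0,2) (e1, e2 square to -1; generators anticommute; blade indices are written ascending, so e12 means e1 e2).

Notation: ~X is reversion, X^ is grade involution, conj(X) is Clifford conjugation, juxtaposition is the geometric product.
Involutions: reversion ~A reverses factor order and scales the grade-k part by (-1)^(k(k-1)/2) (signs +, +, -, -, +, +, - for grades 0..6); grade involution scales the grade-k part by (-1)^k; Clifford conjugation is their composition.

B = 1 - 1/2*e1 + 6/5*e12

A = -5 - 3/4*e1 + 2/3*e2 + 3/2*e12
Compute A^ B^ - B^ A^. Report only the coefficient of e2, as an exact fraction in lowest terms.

first term: -287/40 - 51/20*e1 - 49/60*e2 - 25/6*e12
second term: -287/40 - 19/20*e1 - 31/60*e2 - 29/6*e12
Answer: -3/10


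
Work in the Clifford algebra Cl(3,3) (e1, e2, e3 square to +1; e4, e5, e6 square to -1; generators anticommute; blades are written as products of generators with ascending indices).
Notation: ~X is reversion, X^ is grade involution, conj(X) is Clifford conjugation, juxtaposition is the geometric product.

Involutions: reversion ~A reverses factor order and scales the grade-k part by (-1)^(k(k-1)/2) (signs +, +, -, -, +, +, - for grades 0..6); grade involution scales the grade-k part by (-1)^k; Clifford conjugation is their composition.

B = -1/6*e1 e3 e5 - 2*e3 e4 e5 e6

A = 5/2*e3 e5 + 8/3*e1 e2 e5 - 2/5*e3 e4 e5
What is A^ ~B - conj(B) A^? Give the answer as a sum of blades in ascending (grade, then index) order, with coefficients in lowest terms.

first term: 5/12*e1 + 4/5*e6 + 1/15*e1 e4 - 4/9*e2 e3 + 5*e4 e6 - 16/3*e1 e2 e3 e4 e6
second term: -5/12*e1 - 4/5*e6 + 1/15*e1 e4 - 4/9*e2 e3 + 5*e4 e6 + 16/3*e1 e2 e3 e4 e6
Answer: 5/6*e1 + 8/5*e6 - 32/3*e1 e2 e3 e4 e6


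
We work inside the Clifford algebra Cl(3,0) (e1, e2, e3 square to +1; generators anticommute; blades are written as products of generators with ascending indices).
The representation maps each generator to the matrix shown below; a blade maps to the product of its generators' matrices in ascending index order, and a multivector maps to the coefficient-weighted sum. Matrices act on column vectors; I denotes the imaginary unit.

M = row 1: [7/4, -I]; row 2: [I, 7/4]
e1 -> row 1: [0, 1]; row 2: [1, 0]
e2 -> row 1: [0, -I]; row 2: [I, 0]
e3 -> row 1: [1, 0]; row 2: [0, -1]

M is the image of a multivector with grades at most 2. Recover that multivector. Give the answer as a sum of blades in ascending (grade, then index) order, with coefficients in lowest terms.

Method: 1, rho(e1), rho(e2), rho(e3) form a trace-orthogonal basis of the 2x2 complex matrices (tr(X Y) = 2 if X = Y, else 0), so M = m0*1 + m1*rho(e1) + m2*rho(e2) + m3*rho(e3) with m0 = tr(M)/2 = 7/4, m1 = tr(M rho(e1))/2 = 0, m2 = tr(M rho(e2))/2 = 1, m3 = tr(M rho(e3))/2 = 0.
Multiplying table entries, the bivector images are rho(e1 e2) = I*rho(e3), rho(e1 e3) = -I*rho(e2), rho(e2 e3) = I*rho(e1); with real blade coefficients the real parts of m0..m3 are the coefficients of 1, e1, e2, e3 and the imaginary parts give the bivectors (e2 e3: Im m1, e1 e3: -Im m2, e1 e2: Im m3).
Answer: 7/4 + e2


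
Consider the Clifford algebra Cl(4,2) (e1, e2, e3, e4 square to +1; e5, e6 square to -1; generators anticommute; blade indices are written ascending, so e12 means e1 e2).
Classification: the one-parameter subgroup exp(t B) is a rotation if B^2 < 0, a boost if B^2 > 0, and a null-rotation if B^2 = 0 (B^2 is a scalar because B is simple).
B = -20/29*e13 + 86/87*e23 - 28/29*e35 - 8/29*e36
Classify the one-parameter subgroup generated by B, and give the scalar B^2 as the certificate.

B^2 term by term: the squares give (-20/29)^2*(e13)^2 + (86/87)^2*(e23)^2 + (-28/29)^2*(e35)^2 + (-8/29)^2*(e36)^2 = 400/841*(-1) + 7396/7569*(-1) + 784/841*(+1) + 64/841*(+1) = -4/9 (each basis 2-blade squares to minus the product of its generators' squares); cross terms between blades sharing an index anticommute and cancel. So B^2 = -4/9.
Answer: rotation, certificate B^2 = -4/9. Note: conjugating B changes its blade decomposition but never the scalar B^2 = -4/9, whose sign settles the classification.


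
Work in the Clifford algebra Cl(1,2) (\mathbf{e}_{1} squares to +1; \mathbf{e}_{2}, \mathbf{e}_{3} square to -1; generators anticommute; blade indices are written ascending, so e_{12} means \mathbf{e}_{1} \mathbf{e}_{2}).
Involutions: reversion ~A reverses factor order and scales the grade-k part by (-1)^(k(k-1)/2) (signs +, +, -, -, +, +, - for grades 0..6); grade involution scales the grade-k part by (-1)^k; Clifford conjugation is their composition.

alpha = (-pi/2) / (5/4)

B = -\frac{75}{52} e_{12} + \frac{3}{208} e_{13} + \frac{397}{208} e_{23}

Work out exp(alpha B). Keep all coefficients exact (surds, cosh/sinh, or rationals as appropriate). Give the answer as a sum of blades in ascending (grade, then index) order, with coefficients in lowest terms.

B^2 term by term: the squares give (-\frac{75}{52})^2*(e_{12})^2 + (\frac{3}{208})^2*(e_{13})^2 + (\frac{397}{208})^2*(e_{23})^2 = \frac{5625}{2704}*(+1) + \frac{9}{43264}*(+1) + \frac{157609}{43264}*(-1) = -\frac{25}{16} (each basis 2-blade squares to minus the product of its generators' squares); cross terms between blades sharing an index anticommute and cancel. So B^2 = -\frac{25}{16}.
B^2 = -\frac{25}{16} — the series telescopes trigonometrically here: l = \frac{5}{4}, alpha*l = - \frac{\pi}{2}, so exp(alpha B) = cos(- \frac{\pi}{2}) + (sin(- \frac{\pi}{2})/(\frac{5}{4}))*B = 0 + (- \frac{4}{5})*B.
Answer: \frac{15}{13} e_{12} - \frac{3}{260} e_{13} - \frac{397}{260} e_{23}


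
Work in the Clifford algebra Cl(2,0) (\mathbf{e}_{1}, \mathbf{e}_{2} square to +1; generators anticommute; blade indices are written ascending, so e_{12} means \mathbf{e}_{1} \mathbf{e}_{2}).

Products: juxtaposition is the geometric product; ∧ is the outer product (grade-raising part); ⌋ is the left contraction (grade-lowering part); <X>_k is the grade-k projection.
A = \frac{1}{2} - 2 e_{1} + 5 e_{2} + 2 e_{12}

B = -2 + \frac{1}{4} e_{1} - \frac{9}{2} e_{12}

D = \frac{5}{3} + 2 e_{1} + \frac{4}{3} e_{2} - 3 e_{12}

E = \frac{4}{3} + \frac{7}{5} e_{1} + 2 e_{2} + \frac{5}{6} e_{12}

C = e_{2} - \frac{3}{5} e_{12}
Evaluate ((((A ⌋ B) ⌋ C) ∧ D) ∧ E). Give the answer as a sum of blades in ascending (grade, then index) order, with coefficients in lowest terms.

step 1: \frac{15}{2} + \frac{181}{8} e_{1} + 9 e_{2} - \frac{9}{4} e_{12}
step 2: \frac{153}{20} + \frac{27}{5} e_{1} - \frac{243}{40} e_{2} - \frac{9}{2} e_{12}
step 3: \frac{51}{4} + \frac{243}{10} e_{1} + \frac{3}{40} e_{2} - \frac{111}{10} e_{12}
step 4: 17 + \frac{201}{4} e_{1} + \frac{128}{5} e_{2} + \frac{1108}{25} e_{12}
Answer: 17 + \frac{201}{4} e_{1} + \frac{128}{5} e_{2} + \frac{1108}{25} e_{12}


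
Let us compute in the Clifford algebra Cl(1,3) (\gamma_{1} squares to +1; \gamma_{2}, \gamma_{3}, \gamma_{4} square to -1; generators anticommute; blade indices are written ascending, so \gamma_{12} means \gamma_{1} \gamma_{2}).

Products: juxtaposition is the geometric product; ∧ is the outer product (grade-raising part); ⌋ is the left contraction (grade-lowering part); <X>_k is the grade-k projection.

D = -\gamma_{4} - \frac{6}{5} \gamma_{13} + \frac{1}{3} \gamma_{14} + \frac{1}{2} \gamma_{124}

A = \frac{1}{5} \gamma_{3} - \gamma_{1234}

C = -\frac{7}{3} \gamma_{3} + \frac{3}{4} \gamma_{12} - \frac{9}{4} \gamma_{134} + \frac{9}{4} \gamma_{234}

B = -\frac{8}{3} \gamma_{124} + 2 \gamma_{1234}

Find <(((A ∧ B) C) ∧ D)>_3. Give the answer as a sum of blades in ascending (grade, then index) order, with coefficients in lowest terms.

step 1: -\frac{8}{15} \gamma_{1234}
step 2: -\frac{6}{5} \gamma_{1} + \frac{6}{5} \gamma_{2} - \frac{2}{5} \gamma_{34} + \frac{56}{45} \gamma_{124}
step 3: \frac{6}{5} \gamma_{14} - \frac{6}{5} \gamma_{24} + \frac{36}{25} \gamma_{123} - \frac{2}{5} \gamma_{124}
step 4: \frac{36}{25} \gamma_{123} - \frac{2}{5} \gamma_{124}
Answer: \frac{36}{25} \gamma_{123} - \frac{2}{5} \gamma_{124}


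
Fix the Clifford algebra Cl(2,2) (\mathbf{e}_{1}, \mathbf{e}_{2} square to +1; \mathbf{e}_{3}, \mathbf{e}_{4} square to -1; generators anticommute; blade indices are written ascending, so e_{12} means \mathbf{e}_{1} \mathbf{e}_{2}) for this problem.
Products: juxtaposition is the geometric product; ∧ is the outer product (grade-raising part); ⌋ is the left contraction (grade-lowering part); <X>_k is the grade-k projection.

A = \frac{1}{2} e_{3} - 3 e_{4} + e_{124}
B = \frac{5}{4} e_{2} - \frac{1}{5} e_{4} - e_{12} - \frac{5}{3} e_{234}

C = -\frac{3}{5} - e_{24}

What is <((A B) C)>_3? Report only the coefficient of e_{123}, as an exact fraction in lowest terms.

step 1: -\frac{3}{5} + e_{4} + \frac{1}{5} e_{12} + \frac{5}{3} e_{13} - \frac{5}{4} e_{14} - \frac{45}{8} e_{23} + \frac{35}{12} e_{24} - \frac{1}{10} e_{34} - \frac{1}{2} e_{123} + 3 e_{124}
step 2: -\frac{767}{300} - 3 e_{1} - e_{2} - \frac{3}{5} e_{4} + \frac{113}{100} e_{12} - e_{13} + \frac{11}{20} e_{14} + \frac{131}{40} e_{23} - \frac{23}{20} e_{24} - \frac{1113}{200} e_{34} + \frac{3}{10} e_{123} - \frac{9}{5} e_{124} - \frac{1}{2} e_{134} + \frac{5}{3} e_{1234}
step 3: \frac{3}{10} e_{123} - \frac{9}{5} e_{124} - \frac{1}{2} e_{134}
Answer: \frac{3}{10}


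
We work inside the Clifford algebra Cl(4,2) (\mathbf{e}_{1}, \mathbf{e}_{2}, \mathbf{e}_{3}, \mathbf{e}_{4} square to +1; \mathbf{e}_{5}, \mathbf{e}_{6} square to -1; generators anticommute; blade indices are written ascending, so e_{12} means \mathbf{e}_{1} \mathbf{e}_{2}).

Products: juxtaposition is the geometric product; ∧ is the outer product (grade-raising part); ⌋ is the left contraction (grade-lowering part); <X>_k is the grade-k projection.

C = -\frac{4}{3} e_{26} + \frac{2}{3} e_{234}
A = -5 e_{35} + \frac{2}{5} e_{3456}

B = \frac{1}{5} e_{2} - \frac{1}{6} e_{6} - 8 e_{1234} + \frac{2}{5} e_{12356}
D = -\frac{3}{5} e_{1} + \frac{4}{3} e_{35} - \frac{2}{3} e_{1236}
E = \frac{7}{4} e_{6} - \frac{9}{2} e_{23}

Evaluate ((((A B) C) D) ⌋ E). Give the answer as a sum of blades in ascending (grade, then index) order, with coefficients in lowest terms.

step 1: \frac{4}{25} e_{124} - 2 e_{126} - e_{235} + \frac{1}{15} e_{345} + \frac{5}{6} e_{356} + 40 e_{1245} + \frac{16}{5} e_{1256} + \frac{2}{25} e_{23456}
step 2: \frac{8}{3} e_{1} + \frac{8}{75} e_{13} + \frac{64}{15} e_{15} + \frac{2}{45} e_{25} - \frac{2}{3} e_{45} - \frac{4}{75} e_{56} - \frac{80}{3} e_{135} + \frac{16}{75} e_{146} - \frac{10}{9} e_{235} + \frac{8}{75} e_{345} + \frac{4}{3} e_{356} + \frac{4}{3} e_{1346} - \frac{160}{3} e_{1456} - \frac{5}{9} e_{2456} + \frac{32}{15} e_{13456} + \frac{4}{45} e_{23456}
step 3: -\frac{8}{5} - \frac{320}{9} e_{1} - \frac{40}{27} e_{2} + \frac{8}{125} e_{3} - \frac{32}{225} e_{4} + \frac{64}{25} e_{5} + \frac{16}{9} e_{6} + \frac{256}{45} e_{13} + \frac{32}{225} e_{15} + \frac{8}{135} e_{23} + \frac{8}{9} e_{24} - \frac{16}{225} e_{26} + \frac{8}{9} e_{34} + 16 e_{35} - \frac{16}{225} e_{36} - \frac{16}{125} e_{46} + \frac{194}{225} e_{125} + \frac{32}{9} e_{135} + \frac{62}{135} e_{145} - \frac{128}{45} e_{146} + \frac{2608}{3375} e_{156} + \frac{32}{225} e_{234} - \frac{16}{9} e_{236} - \frac{64}{45} e_{245} - \frac{16}{135} e_{246} - \frac{160}{9} e_{256} + \frac{4}{5} e_{346} - 32 e_{456} - \frac{158}{225} e_{1235} - \frac{1034}{3375} e_{1345} + \frac{640}{9} e_{1346} + \frac{104}{135} e_{1356} - \frac{16}{9} e_{1456} + \frac{320}{9} e_{2345} + \frac{20}{27} e_{2346} + \frac{128}{45} e_{2356} - \frac{32}{25} e_{3456} + \frac{59}{225} e_{12456} - \frac{64}{225} e_{13456} + \frac{112}{225} e_{123456}
step 4: -\frac{128}{45} + \frac{36}{125} e_{2} + \frac{20}{3} e_{3} - \frac{14}{5} e_{6} + \frac{36}{5} e_{23}
Answer: -\frac{128}{45} + \frac{36}{125} e_{2} + \frac{20}{3} e_{3} - \frac{14}{5} e_{6} + \frac{36}{5} e_{23}


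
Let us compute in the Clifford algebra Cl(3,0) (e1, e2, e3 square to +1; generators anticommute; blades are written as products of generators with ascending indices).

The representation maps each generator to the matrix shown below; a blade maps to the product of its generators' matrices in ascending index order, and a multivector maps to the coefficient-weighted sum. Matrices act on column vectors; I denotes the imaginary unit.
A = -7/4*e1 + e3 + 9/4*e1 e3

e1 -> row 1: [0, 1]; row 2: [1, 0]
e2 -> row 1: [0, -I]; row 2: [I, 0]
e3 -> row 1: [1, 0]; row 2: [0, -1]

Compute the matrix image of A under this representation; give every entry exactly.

Bivector images (products of the table entries): rho(e1 e3) = rho(e1)rho(e3) = row 1: [0, -1]; row 2: [1, 0].
M = (-7/4)*rho(e1) + (1)*rho(e3) + (9/4)*rho(e1 e3), summed entrywise:
Answer: row 1: [1, -4]; row 2: [1/2, -1]


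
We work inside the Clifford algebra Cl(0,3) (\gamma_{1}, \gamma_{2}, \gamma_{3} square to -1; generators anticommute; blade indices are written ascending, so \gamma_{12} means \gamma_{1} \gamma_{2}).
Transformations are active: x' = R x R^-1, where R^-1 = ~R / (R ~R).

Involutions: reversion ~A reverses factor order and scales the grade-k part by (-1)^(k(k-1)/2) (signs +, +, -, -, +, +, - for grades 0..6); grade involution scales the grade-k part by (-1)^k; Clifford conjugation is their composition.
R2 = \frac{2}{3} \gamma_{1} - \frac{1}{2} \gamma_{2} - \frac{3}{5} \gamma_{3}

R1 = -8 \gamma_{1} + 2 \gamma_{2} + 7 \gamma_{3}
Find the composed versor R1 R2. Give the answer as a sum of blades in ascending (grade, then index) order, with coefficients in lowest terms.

Distribute over the terms of R1 (each basis-blade product reordered to ascending indices, repeated generators contracted through their squares):
(-8 \gamma_{1}) R2 = \frac{16}{3} + 4 \gamma_{12} + \frac{24}{5} \gamma_{13}
(2 \gamma_{2}) R2 = 1 - \frac{4}{3} \gamma_{12} - \frac{6}{5} \gamma_{23}
(7 \gamma_{3}) R2 = \frac{21}{5} - \frac{14}{3} \gamma_{13} + \frac{7}{2} \gamma_{23}
Summing the partial products and collecting blades:
Answer: \frac{158}{15} + \frac{8}{3} \gamma_{12} + \frac{2}{15} \gamma_{13} + \frac{23}{10} \gamma_{23}


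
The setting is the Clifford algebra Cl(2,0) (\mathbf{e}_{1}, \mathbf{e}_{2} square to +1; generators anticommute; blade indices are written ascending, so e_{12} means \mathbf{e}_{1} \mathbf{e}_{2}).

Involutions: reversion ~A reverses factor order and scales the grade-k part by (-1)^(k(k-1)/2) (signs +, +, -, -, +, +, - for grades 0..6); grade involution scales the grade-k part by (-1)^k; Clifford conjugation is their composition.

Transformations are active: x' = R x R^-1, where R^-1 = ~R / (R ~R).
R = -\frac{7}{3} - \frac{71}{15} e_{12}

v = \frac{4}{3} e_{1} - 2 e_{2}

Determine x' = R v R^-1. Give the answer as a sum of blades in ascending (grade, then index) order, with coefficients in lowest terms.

~R = -\frac{7}{3} + \frac{71}{15} e_{12}, and R ~R = \frac{6266}{225}, so R^-1 = ~R / (\frac{6266}{225}).
R v = \frac{286}{45} e_{1} + \frac{494}{45} e_{2}
Answer: -\frac{578}{241} e_{1} + \frac{116}{723} e_{2}


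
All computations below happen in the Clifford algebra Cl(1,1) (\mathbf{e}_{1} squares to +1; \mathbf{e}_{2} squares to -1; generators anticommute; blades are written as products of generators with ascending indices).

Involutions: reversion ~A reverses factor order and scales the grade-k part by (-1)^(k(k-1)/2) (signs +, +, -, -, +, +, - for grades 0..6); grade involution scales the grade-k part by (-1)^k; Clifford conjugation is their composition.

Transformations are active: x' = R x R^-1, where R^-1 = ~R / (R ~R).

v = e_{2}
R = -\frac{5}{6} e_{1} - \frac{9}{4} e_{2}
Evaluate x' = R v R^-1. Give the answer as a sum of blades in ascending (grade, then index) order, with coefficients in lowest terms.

~R = -\frac{5}{6} e_{1} - \frac{9}{4} e_{2}, and R ~R = -\frac{629}{144}, so R^-1 = ~R / (-\frac{629}{144}).
R v = \frac{9}{4} - \frac{5}{6} e_{1} e_{2}
Answer: \frac{540}{629} e_{1} + \frac{829}{629} e_{2}


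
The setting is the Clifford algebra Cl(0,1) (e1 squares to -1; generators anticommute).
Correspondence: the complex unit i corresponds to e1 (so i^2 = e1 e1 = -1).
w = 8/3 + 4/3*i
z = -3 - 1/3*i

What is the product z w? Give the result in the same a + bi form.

In blades: z = -3 - 1/3*e1, w = 8/3 + 4/3*e1.
Distribute z over w term by term (generator squares from the signature, products reordered to ascending indices): (-3)*w = -8 - 4*e1; (-1/3*e1)*w = 4/9 - 8/9*e1.
Sum: -68/9 - 44/9*e1; translating back through the correspondence:
Answer: -68/9 - 44/9*i


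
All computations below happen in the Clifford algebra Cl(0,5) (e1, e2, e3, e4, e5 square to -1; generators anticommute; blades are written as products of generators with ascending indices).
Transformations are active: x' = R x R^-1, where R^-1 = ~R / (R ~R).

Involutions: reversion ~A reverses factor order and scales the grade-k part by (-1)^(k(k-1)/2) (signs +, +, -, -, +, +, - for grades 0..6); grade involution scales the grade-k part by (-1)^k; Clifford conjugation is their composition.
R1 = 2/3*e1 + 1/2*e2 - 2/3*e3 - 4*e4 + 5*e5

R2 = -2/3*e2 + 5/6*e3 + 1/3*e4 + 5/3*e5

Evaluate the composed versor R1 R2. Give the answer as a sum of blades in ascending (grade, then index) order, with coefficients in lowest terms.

Distribute over the terms of R2 (each basis-blade product reordered to ascending indices, repeated generators contracted through their squares):
R1 (-2/3*e2) = 1/3 - 4/9*e1 e2 - 4/9*e2 e3 - 8/3*e2 e4 + 10/3*e2 e5
R1 (5/6*e3) = 5/9 + 5/9*e1 e3 + 5/12*e2 e3 + 10/3*e3 e4 - 25/6*e3 e5
R1 (1/3*e4) = 4/3 + 2/9*e1 e4 + 1/6*e2 e4 - 2/9*e3 e4 - 5/3*e4 e5
R1 (5/3*e5) = -25/3 + 10/9*e1 e5 + 5/6*e2 e5 - 10/9*e3 e5 - 20/3*e4 e5
Summing the partial products and collecting blades:
Answer: -55/9 - 4/9*e1 e2 + 5/9*e1 e3 + 2/9*e1 e4 + 10/9*e1 e5 - 1/36*e2 e3 - 5/2*e2 e4 + 25/6*e2 e5 + 28/9*e3 e4 - 95/18*e3 e5 - 25/3*e4 e5


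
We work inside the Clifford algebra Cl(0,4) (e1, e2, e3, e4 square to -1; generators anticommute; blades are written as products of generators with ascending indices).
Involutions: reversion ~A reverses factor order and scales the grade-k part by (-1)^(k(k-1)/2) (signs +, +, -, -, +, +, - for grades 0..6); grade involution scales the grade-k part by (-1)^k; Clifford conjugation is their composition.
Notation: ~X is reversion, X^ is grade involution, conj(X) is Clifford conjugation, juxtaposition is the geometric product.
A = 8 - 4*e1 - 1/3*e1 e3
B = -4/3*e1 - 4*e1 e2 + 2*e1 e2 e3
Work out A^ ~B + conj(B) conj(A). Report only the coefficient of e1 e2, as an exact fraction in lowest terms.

first term: 16/3 - 32/3*e1 - 46/3*e2 + 4/9*e3 + 32*e1 e2 + 28/3*e2 e3 - 16*e1 e2 e3
second term: -16/3 + 32/3*e1 + 50/3*e2 - 4/9*e3 + 32*e1 e2 - 20/3*e2 e3 + 16*e1 e2 e3
Answer: 64


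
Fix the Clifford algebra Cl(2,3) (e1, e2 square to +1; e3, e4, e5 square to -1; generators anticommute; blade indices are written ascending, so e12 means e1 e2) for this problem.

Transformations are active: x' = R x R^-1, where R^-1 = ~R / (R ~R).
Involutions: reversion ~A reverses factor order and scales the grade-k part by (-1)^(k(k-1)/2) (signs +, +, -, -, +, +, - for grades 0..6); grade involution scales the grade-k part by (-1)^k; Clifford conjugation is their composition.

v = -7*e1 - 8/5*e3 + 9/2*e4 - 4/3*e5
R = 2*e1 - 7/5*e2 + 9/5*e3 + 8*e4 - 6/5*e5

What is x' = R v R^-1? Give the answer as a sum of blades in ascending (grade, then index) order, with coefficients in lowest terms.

~R = 2*e1 - 7/5*e2 + 9/5*e3 + 8*e4 - 6/5*e5, and R ~R = -1568/25, so R^-1 = ~R / (-1568/25).
R v = -1218/25 - 49/5*e12 + 47/5*e13 + 65*e14 - 166/15*e15 + 56/25*e23 - 63/10*e24 + 28/15*e25 + 209/10*e34 - 108/25*e35 - 79/15*e45
Answer: 283/28*e1 - 87/40*e2 + 1231/280*e3 + 111/14*e4 - 223/420*e5


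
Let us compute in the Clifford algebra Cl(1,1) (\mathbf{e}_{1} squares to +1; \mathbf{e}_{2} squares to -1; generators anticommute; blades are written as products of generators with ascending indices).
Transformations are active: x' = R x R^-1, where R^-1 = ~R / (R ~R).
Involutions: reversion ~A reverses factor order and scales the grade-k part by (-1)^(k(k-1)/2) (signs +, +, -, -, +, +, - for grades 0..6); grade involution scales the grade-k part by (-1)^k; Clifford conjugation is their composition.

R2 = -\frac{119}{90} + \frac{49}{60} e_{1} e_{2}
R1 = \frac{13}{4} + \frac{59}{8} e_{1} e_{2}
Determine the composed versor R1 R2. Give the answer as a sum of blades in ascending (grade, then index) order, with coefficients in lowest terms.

Distribute over the terms of R1 (each basis-blade product reordered to ascending indices, repeated generators contracted through their squares):
(\frac{13}{4}) R2 = -\frac{1547}{360} + \frac{637}{240} e_{1} e_{2}
(\frac{59}{8} e_{1} e_{2}) R2 = \frac{2891}{480} - \frac{7021}{720} e_{1} e_{2}
Summing the partial products and collecting blades:
Answer: \frac{497}{288} - \frac{511}{72} e_{1} e_{2}


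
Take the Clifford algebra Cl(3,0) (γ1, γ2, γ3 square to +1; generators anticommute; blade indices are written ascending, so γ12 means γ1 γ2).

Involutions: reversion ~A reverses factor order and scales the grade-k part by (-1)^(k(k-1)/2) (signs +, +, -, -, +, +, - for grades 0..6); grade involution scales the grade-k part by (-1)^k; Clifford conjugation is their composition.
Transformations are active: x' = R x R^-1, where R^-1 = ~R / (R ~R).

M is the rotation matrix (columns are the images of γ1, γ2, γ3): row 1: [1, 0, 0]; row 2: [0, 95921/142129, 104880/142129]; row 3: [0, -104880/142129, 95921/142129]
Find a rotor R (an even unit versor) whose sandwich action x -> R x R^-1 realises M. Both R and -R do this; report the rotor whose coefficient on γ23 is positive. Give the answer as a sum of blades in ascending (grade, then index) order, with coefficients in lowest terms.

Method: write R = a + b12*γ12 + b13*γ13 + b23*γ23 with a^2 + b12^2 + b13^2 + b23^2 = 1 (so R^-1 = ~R). Expanding the columns R e_j ~R gives tr M = 4a^2 - 1 and, from the antisymmetric part, M21 - M12 = -4a*b12, M13 - M31 = 4a*b13, M32 - M23 = -4a*b23.
Here tr M = 333971/142129, so a^2 = (1 + tr M)/4 = 119025/142129 and a = ±345/377. Taking a = 345/377: M21 - M12 = 0, M13 - M31 = 0, M32 - M23 = -209760/142129, giving b12 = 0, b13 = 0, b23 = 152/377, i.e. R = 345/377 + 152/377*γ23.
Its γ23 coefficient is already positive.
Answer: 345/377 + 152/377*γ23. Uniqueness: Spin(3) -> SO(3) maps R and -R to the same rotation of trace 333971/142129; fixing the sign of the γ23 coefficient removes the ambiguity.


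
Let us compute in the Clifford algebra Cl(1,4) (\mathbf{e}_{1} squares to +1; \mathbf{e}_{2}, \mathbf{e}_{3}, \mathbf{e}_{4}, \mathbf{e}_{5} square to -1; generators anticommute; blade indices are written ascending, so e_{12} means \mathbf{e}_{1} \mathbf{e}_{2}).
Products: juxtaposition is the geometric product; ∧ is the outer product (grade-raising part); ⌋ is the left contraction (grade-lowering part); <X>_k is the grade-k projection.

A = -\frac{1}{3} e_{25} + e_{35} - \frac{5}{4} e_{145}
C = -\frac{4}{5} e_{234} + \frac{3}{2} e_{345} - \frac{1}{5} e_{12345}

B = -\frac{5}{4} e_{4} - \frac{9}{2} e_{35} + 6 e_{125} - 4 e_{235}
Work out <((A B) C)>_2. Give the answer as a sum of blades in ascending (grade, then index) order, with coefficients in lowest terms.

step 1: \frac{9}{2} + 2 e_{1} + 4 e_{2} + \frac{4}{3} e_{3} + \frac{25}{16} e_{15} + \frac{3}{2} e_{23} + \frac{15}{2} e_{24} - 6 e_{123} - \frac{45}{8} e_{134} - \frac{5}{12} e_{245} + \frac{5}{4} e_{345} - 5 e_{1234}
step 2: \frac{15}{8} + 4 e_{1} - 6 e_{3} + \frac{6}{5} e_{4} - e_{5} - \frac{19}{4} e_{12} - \frac{1}{12} e_{13} - \frac{24}{5} e_{14} + \frac{135}{16} e_{15} + \frac{5}{8} e_{23} - \frac{16}{15} e_{24} - \frac{17}{8} e_{25} + \frac{16}{5} e_{34} - \frac{1}{3} e_{35} - \frac{16}{5} e_{45} + \frac{15}{2} e_{125} - \frac{75}{32} e_{134} - \frac{3}{2} e_{135} + \frac{3}{10} e_{145} - \frac{263}{80} e_{234} + \frac{45}{4} e_{235} - \frac{9}{4} e_{245} + \frac{27}{4} e_{345} - \frac{8}{5} e_{1234} + \frac{139}{15} e_{1245} + \frac{11}{5} e_{1345} + \frac{28}{5} e_{2345} + \frac{7}{20} e_{12345}
step 3: -\frac{19}{4} e_{12} - \frac{1}{12} e_{13} - \frac{24}{5} e_{14} + \frac{135}{16} e_{15} + \frac{5}{8} e_{23} - \frac{16}{15} e_{24} - \frac{17}{8} e_{25} + \frac{16}{5} e_{34} - \frac{1}{3} e_{35} - \frac{16}{5} e_{45}
Answer: -\frac{19}{4} e_{12} - \frac{1}{12} e_{13} - \frac{24}{5} e_{14} + \frac{135}{16} e_{15} + \frac{5}{8} e_{23} - \frac{16}{15} e_{24} - \frac{17}{8} e_{25} + \frac{16}{5} e_{34} - \frac{1}{3} e_{35} - \frac{16}{5} e_{45}


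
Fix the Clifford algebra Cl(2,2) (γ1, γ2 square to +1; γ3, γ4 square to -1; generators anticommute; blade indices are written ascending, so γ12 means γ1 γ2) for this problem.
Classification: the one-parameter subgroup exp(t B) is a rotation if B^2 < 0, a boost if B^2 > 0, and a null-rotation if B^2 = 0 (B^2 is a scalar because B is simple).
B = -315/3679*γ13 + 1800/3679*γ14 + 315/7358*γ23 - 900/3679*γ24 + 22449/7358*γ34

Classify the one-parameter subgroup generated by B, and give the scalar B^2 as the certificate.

B^2 term by term: the squares give (-315/3679)^2*(γ13)^2 + (1800/3679)^2*(γ14)^2 + (315/7358)^2*(γ23)^2 + (-900/3679)^2*(γ24)^2 + (22449/7358)^2*(γ34)^2 = 99225/13535041*(+1) + 3240000/13535041*(+1) + 99225/54140164*(+1) + 810000/13535041*(+1) + 503957601/54140164*(-1) = -9 (each basis 2-blade squares to minus the product of its generators' squares); cross terms between blades sharing an index anticommute and cancel; the commuting (index-disjoint) pairs give grade-4 terms 2*c*c'*(blade product), which cancel blade by blade — γ1234: -567000/13535041 + 567000/13535041 = 0 — confirming B is simple. So B^2 = -9.
Answer: rotation, certificate B^2 = -9. The scalar -9 is the complete invariant here: its sign names the subgroup type.


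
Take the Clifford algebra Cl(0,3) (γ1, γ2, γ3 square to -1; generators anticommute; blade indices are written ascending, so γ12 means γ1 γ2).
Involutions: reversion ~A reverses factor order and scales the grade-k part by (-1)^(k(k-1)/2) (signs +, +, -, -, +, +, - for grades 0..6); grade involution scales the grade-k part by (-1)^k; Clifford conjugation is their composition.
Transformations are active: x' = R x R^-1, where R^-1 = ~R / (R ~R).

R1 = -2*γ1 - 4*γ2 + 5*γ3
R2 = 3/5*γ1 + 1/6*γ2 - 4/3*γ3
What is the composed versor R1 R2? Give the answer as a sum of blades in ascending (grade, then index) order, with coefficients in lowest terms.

Distribute over the terms of R1 (each basis-blade product reordered to ascending indices, repeated generators contracted through their squares):
(-2*γ1) R2 = 6/5 - 1/3*γ12 + 8/3*γ13
(-4*γ2) R2 = 2/3 + 12/5*γ12 + 16/3*γ23
(5*γ3) R2 = 20/3 - 3*γ13 - 5/6*γ23
Summing the partial products and collecting blades:
Answer: 128/15 + 31/15*γ12 - 1/3*γ13 + 9/2*γ23


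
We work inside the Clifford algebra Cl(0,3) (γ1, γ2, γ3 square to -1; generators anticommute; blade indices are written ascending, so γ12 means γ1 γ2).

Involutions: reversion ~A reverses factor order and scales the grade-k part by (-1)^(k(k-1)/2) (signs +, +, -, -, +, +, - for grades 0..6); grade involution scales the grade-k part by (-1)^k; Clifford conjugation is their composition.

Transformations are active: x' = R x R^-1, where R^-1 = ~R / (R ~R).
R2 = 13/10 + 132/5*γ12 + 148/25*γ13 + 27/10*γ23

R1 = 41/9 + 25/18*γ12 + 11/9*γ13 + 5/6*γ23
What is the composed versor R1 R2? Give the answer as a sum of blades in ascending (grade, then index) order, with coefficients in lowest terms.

Distribute over the terms of R1 (each basis-blade product reordered to ascending indices, repeated generators contracted through their squares):
(41/9) R2 = 533/90 + 1804/15*γ12 + 6068/225*γ13 + 123/10*γ23
(25/18*γ12) R2 = -110/3 + 65/36*γ12 - 15/4*γ13 + 74/9*γ23
(11/9*γ13) R2 = -1628/225 + 33/10*γ12 + 143/90*γ13 - 484/15*γ23
(5/6*γ23) R2 = -9/4 - 74/15*γ12 + 22*γ13 + 13/12*γ23
Summing the partial products and collecting blades:
Answer: -4023/100 + 21679/180*γ12 + 42127/900*γ13 - 1919/180*γ23


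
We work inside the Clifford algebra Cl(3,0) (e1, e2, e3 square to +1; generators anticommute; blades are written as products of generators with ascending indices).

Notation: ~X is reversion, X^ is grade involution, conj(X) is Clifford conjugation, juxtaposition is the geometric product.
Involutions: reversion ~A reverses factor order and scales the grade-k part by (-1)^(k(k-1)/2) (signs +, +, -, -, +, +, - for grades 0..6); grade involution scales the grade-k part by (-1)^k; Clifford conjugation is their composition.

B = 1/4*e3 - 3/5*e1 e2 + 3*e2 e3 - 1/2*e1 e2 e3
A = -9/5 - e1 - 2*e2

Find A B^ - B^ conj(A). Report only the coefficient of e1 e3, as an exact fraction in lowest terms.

first term: -6/5*e1 + 3/5*e2 - 111/20*e3 + 27/25*e1 e2 + 5/4*e1 e3 - 27/5*e2 e3 - 39/10*e1 e2 e3
second term: -6/5*e1 + 3/5*e2 - 111/20*e3 + 27/25*e1 e2 - 3/4*e1 e3 - 22/5*e2 e3 + 21/10*e1 e2 e3
Answer: 2


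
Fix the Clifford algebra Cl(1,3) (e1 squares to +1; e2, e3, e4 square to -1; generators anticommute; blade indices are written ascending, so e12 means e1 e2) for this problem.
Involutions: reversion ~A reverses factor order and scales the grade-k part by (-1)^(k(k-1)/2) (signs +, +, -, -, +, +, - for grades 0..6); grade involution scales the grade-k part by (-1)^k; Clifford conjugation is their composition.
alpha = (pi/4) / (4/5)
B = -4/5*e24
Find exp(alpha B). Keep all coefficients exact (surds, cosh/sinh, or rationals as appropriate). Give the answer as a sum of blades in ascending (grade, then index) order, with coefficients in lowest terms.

B^2 = (-4/5)^2*(e24)^2 = 16/25*(-1) = -16/25 (a basis 2-blade squares to minus the product of its generators' squares).
B^2 = -16/25 — the negative square puts this in the circular regime; l = 4/5, alpha*l = pi/4, so exp(alpha B) = cos(pi/4) + (sin(pi/4)/(4/5))*B = sqrt(2)/2 + (5*sqrt(2)/8)*B.
Answer: sqrt(2)/2 - sqrt(2)/2*e24


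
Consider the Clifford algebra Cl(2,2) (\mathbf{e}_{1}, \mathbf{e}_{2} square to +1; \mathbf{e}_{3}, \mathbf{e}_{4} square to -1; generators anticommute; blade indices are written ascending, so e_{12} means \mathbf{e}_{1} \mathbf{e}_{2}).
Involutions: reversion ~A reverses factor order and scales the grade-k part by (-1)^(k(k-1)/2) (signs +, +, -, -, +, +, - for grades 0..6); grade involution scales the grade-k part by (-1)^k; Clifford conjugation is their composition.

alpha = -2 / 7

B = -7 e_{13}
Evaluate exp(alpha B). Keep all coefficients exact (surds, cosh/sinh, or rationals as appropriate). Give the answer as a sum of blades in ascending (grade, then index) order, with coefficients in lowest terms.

B^2 = (-7)^2*(e_{13})^2 = 49*(+1) = 49 (a basis 2-blade squares to minus the product of its generators' squares).
B^2 = 49 — B^2 > 0, so the exponential closes hyperbolically: l = 7, alpha*l = -2, so exp(alpha B) = cosh(-2) + (sinh(-2)/7)*B = \cosh{\left(2 \right)} + (- \frac{\sinh{\left(2 \right)}}{7})*B.
Answer: \cosh{\left(2 \right)} + \sinh{\left(2 \right)} e_{13}


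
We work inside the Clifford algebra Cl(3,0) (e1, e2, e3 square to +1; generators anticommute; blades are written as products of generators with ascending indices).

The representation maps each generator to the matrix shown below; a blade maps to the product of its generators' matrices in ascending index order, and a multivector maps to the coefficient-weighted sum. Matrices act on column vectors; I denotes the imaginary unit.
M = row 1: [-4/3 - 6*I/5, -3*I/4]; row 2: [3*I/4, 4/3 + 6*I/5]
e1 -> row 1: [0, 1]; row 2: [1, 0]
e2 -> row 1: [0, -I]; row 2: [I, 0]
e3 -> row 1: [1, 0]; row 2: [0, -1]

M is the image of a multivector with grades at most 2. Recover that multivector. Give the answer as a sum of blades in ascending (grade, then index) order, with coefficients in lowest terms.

Method: 1, rho(e1), rho(e2), rho(e3) form a trace-orthogonal basis of the 2x2 complex matrices (tr(X Y) = 2 if X = Y, else 0), so M = m0*1 + m1*rho(e1) + m2*rho(e2) + m3*rho(e3) with m0 = tr(M)/2 = 0, m1 = tr(M rho(e1))/2 = 0, m2 = tr(M rho(e2))/2 = 3/4, m3 = tr(M rho(e3))/2 = -4/3 - 6*I/5.
Multiplying table entries, the bivector images are rho(e1 e2) = I*rho(e3), rho(e1 e3) = -I*rho(e2), rho(e2 e3) = I*rho(e1); with real blade coefficients the real parts of m0..m3 are the coefficients of 1, e1, e2, e3 and the imaginary parts give the bivectors (e2 e3: Im m1, e1 e3: -Im m2, e1 e2: Im m3).
Answer: 3/4*e2 - 4/3*e3 - 6/5*e1 e2


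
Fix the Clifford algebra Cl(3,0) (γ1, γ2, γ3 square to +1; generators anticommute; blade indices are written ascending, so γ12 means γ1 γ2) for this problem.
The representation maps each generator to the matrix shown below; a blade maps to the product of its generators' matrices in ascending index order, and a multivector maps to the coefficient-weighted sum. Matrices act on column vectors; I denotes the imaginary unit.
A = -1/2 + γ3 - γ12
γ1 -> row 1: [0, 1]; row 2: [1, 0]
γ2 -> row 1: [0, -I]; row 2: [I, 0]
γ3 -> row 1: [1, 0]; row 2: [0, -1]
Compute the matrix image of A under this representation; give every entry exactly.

Bivector images (products of the table entries): rho(γ12) = rho(γ1)rho(γ2) = row 1: [I, 0]; row 2: [0, -I].
M = (-1/2)*1 + (1)*rho(γ3) + (-1)*rho(γ12), summed entrywise (1 is the identity matrix):
Answer: row 1: [1/2 - I, 0]; row 2: [0, -3/2 + I]


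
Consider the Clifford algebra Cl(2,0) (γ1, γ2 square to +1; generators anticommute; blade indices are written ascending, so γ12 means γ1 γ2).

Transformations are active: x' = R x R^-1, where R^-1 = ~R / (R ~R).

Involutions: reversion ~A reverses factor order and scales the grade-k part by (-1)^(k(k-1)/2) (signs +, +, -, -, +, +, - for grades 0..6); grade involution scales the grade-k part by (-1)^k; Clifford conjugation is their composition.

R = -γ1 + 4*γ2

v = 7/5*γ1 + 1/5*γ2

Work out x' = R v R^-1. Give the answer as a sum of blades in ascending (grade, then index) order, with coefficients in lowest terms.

~R = -γ1 + 4*γ2, and R ~R = 17, so R^-1 = ~R / (17).
R v = -3/5 - 29/5*γ12
Answer: -113/85*γ1 - 41/85*γ2


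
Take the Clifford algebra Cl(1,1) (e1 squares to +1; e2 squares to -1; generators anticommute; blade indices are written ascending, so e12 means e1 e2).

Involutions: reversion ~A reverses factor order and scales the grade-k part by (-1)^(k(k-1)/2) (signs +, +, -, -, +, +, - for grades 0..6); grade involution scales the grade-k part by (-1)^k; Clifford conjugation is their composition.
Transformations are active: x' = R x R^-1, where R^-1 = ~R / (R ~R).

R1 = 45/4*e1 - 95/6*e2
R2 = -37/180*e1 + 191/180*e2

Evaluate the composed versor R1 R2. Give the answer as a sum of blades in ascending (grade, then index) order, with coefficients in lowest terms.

Distribute over the terms of R1 (each basis-blade product reordered to ascending indices, repeated generators contracted through their squares):
(45/4*e1) R2 = -37/16 + 191/16*e12
(-95/6*e2) R2 = 3629/216 - 703/216*e12
Summing the partial products and collecting blades:
Answer: 6259/432 + 3751/432*e12


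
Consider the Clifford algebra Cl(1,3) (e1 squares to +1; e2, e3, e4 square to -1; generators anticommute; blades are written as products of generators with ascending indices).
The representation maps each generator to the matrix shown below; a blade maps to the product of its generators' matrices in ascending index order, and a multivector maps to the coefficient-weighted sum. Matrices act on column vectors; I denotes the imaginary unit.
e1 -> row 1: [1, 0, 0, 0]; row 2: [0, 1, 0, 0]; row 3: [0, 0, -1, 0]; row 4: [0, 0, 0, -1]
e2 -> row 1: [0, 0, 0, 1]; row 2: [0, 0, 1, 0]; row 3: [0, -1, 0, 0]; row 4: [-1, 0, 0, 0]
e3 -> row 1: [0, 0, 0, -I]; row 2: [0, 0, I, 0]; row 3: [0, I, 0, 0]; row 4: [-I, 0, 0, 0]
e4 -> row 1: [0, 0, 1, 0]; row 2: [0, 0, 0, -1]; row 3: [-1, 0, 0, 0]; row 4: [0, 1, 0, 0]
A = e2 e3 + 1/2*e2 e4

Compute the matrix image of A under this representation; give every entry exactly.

Bivector images (products of the table entries): rho(e2 e3) = rho(e2)rho(e3) = row 1: [-I, 0, 0, 0]; row 2: [0, I, 0, 0]; row 3: [0, 0, -I, 0]; row 4: [0, 0, 0, I]; rho(e2 e4) = rho(e2)rho(e4) = row 1: [0, 1, 0, 0]; row 2: [-1, 0, 0, 0]; row 3: [0, 0, 0, 1]; row 4: [0, 0, -1, 0].
M = (1)*rho(e2 e3) + (1/2)*rho(e2 e4), summed entrywise:
Answer: row 1: [-I, 1/2, 0, 0]; row 2: [-1/2, I, 0, 0]; row 3: [0, 0, -I, 1/2]; row 4: [0, 0, -1/2, I]


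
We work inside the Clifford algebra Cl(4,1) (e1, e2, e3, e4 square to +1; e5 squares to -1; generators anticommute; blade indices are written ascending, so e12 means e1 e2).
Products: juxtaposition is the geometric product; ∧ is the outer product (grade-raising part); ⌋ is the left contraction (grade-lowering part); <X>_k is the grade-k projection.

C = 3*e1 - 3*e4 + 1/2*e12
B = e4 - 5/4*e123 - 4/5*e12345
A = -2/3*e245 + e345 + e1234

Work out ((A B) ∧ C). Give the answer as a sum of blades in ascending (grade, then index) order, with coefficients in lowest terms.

step 1: -5/4*e4 - 4/5*e5 - 4/5*e12 - 8/15*e13 + 2/3*e25 - e35 + e123 - 5/4*e1245 - 5/6*e1345
step 2: 15/4*e14 + 12/5*e15 - 12/5*e45 + 71/40*e124 + 8/5*e125 + 8/5*e134 - 3*e135 + 2*e245 - 3*e345 - 3*e1234 - 1/2*e1235
Answer: 15/4*e14 + 12/5*e15 - 12/5*e45 + 71/40*e124 + 8/5*e125 + 8/5*e134 - 3*e135 + 2*e245 - 3*e345 - 3*e1234 - 1/2*e1235


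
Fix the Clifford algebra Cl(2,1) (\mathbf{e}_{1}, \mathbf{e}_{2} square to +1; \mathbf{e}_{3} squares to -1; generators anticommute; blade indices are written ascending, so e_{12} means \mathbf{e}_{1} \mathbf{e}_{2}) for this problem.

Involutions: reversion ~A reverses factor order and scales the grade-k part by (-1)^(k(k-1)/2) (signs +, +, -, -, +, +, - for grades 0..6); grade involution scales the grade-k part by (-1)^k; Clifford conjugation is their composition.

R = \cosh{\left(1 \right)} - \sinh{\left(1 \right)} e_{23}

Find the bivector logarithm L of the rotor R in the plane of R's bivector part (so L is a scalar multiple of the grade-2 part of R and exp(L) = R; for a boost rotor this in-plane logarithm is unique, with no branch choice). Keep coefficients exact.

The scalar part of R is \cosh{\left(1 \right)}, giving the rapidity magnitude (cosh is even); the bivector part supplies orientation, its quotient by sinh of the rapidity is the plane, and L = rapidity * plane — unique in that plane, since flipping both signs leaves L unchanged.
Concretely: cosh(rapidity) = \cosh{\left(1 \right)} gives rapidity = ±1, and since rapidity/sinh(rapidity) is even the sign is immaterial: L = (rapidity/sinh(rapidity)) * <R>_2 = (\frac{1}{\sinh{\left(1 \right)}}) * <R>_2.
Answer: -e_{23}


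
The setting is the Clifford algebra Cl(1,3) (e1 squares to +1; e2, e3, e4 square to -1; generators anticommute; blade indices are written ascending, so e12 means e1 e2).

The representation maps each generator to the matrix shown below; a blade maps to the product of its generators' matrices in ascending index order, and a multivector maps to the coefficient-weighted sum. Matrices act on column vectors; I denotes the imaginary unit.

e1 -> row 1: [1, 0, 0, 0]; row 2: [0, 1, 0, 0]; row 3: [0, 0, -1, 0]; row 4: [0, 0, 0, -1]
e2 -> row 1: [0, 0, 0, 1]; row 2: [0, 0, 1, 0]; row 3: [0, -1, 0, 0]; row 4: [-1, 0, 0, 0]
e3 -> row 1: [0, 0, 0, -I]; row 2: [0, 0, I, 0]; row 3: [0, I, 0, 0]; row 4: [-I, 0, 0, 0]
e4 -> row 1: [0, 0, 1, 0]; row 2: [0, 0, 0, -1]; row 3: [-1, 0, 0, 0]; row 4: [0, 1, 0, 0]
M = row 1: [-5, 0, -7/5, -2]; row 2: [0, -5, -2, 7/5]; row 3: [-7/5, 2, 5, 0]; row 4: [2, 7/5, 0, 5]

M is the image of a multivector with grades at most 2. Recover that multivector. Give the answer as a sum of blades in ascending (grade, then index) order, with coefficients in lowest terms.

Method: the blade images are trace-orthogonal — tr(rho(e_A) rho(e_B)^-1) = 4 if A = B and 0 otherwise — and rho(e_A)^-1 = (e_A)^2 * rho(e_A) with (e_A)^2 = +1 or -1, so the coefficient of e_A in the preimage is (e_A)^2 * tr(M rho(e_A))/4.
Nonzero projections over blades of grade <= 2: e1: (e1)^2 = +1, tr(M rho(e1)) = -20, coefficient -5; e2: (e2)^2 = -1, tr(M rho(e2)) = 8, coefficient -2; e14: (e14)^2 = +1, tr(M rho(e14)) = -28/5, coefficient -7/5. Every other blade of grade <= 2 projects to 0.
Answer: -5*e1 - 2*e2 - 7/5*e14
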